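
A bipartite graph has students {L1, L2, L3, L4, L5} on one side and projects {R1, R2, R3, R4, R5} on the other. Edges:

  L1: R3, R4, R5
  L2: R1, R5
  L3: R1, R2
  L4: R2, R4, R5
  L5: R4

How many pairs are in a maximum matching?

Unit-capacity flow: source→left, listed edges, right→sink; max matching = max flow.
Augmenting path L1→R3 (+1); matched 1.
Augmenting path L2→R1 (+1); matched 2.
Augmenting path L3→R2 (+1); matched 3.
Augmenting path L4→R4 (+1); matched 4.
Augmenting path L5→R4→L4→R5 (+1); matched 5.
No augmenting path remains; maximum matching = 5.
König certificate: {L1, L2, L3, L4, L5} is a vertex cover of size 5 (every listed pair touches it), so no matching can be larger.

5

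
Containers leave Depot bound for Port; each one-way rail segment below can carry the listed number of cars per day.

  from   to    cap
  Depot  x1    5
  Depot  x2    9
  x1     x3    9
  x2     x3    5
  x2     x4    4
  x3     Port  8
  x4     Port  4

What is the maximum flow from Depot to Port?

Augment Depot→x1→x3→Port: bottleneck 5, flow now 5.
Augment Depot→x2→x3→Port: bottleneck 3, flow now 8.
Augment Depot→x2→x4→Port: bottleneck 4, flow now 12.
No augmenting path remains; maximum flow = 12.
In the residual graph, reachable from Depot: {Depot, x1, x2, x3}.
Min-cut edges: x2→x4 (4), x3→Port (8); capacity 4 + 8 = 12.
This cut is saturated, so no flow can exceed 12.

12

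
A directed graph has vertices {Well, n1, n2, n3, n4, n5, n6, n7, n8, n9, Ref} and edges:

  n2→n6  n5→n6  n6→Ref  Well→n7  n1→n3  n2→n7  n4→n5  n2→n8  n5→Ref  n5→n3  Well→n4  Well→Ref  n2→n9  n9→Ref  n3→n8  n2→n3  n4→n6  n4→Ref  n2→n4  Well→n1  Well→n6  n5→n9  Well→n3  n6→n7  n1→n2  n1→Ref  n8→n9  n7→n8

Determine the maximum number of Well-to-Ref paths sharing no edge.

5

Assign every edge capacity 1; by Menger, the answer equals the max flow.
Path Well→Ref (+1); total 1.
Path Well→n1→Ref (+1); total 2.
Path Well→n4→Ref (+1); total 3.
Path Well→n6→Ref (+1); total 4.
Path Well→n3→n8→n9→Ref (+1); total 5.
No residual Well→Ref path; max flow = 5.
Certifying cut of size 5: {Well→Ref, Well→n1, Well→n4, Well→n6, n8→n9}.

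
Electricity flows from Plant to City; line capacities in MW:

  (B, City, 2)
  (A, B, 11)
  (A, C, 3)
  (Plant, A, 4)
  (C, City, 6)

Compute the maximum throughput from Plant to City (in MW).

4

Augment Plant→A→B→City: bottleneck 2, flow now 2.
Augment Plant→A→C→City: bottleneck 2, flow now 4.
No augmenting path remains; maximum flow = 4.
In the residual graph, reachable from Plant: {Plant}.
Min-cut edges: Plant→A (4); capacity 4 = 4.
This cut is saturated, so no flow can exceed 4.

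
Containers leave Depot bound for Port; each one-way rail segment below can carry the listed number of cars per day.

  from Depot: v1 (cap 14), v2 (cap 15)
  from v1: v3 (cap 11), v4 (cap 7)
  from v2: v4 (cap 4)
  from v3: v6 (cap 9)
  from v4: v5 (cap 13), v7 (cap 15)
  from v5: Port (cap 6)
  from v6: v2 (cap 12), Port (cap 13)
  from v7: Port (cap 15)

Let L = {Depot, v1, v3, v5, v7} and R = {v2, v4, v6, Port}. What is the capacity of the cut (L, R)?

Edges leaving {Depot, v1, v3, v5, v7}: Depot→v2 (15), v1→v4 (7), v3→v6 (9), v5→Port (6), v7→Port (15).
Cut capacity = 15 + 7 + 9 + 6 + 15 = 52.

52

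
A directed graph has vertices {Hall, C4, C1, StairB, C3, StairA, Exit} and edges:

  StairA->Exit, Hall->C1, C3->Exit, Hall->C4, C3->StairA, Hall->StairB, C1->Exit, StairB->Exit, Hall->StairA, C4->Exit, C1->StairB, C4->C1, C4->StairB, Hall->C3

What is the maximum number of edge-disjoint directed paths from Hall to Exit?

5

Assign every edge capacity 1; by Menger, the answer equals the max flow.
Path Hall→C4→Exit (+1); total 1.
Path Hall→C1→Exit (+1); total 2.
Path Hall→StairB→Exit (+1); total 3.
Path Hall→C3→Exit (+1); total 4.
Path Hall→StairA→Exit (+1); total 5.
No residual Hall→Exit path; max flow = 5.
Certifying cut of size 5: {Hall→C1, Hall→C3, Hall→C4, Hall→StairA, Hall→StairB}.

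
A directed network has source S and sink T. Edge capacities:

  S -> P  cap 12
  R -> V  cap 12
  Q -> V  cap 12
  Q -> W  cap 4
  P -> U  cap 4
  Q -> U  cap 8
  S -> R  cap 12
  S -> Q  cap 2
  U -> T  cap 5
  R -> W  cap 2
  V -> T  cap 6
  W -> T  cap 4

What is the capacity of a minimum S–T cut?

14

Augment S→P→U→T: bottleneck 4, flow now 4.
Augment S→Q→U→T: bottleneck 1, flow now 5.
Augment S→Q→V→T: bottleneck 1, flow now 6.
Augment S→R→V→T: bottleneck 5, flow now 11.
Augment S→R→W→T: bottleneck 2, flow now 13.
Augment S→R→V→Q→W→T: bottleneck 1, flow now 14. (uses reverse residual edge)
No augmenting path remains; maximum flow = 14.
By max-flow min-cut, the minimum cut capacity equals the max flow.
In the residual graph, reachable from S: {S, P, R, V}.
Min-cut edges: S→Q (2), P→U (4), R→W (2), V→T (6); capacity 2 + 4 + 2 + 6 = 14.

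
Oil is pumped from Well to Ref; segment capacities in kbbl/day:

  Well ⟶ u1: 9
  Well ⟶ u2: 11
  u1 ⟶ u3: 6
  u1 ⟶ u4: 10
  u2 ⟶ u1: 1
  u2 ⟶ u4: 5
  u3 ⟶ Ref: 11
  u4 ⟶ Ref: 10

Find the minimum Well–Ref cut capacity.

Augment Well→u1→u3→Ref: bottleneck 6, flow now 6.
Augment Well→u1→u4→Ref: bottleneck 3, flow now 9.
Augment Well→u2→u4→Ref: bottleneck 5, flow now 14.
Augment Well→u2→u1→u4→Ref: bottleneck 1, flow now 15.
No augmenting path remains; maximum flow = 15.
By max-flow min-cut, the minimum cut capacity equals the max flow.
In the residual graph, reachable from Well: {Well, u2}.
Min-cut edges: Well→u1 (9), u2→u1 (1), u2→u4 (5); capacity 9 + 1 + 5 = 15.

15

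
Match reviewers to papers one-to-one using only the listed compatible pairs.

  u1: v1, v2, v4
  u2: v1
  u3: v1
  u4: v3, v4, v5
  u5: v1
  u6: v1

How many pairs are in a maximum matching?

Unit-capacity flow: source→left, listed edges, right→sink; max matching = max flow.
Augmenting path u1→v1 (+1); matched 1.
Augmenting path u4→v3 (+1); matched 2.
Augmenting path u2→v1→u1→v2 (+1); matched 3.
No augmenting path remains; maximum matching = 3.
König certificate: {u1, u4, v1} is a vertex cover of size 3 (every listed pair touches it), so no matching can be larger.

3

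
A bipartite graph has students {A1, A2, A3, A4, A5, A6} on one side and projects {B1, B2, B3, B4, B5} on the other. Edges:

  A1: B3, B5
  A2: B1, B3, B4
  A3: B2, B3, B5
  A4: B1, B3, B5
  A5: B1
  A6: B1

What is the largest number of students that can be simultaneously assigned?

Unit-capacity flow: source→left, listed edges, right→sink; max matching = max flow.
Augmenting path A1→B3 (+1); matched 1.
Augmenting path A2→B1 (+1); matched 2.
Augmenting path A3→B2 (+1); matched 3.
Augmenting path A4→B5 (+1); matched 4.
Augmenting path A5→B1→A2→B4 (+1); matched 5.
No augmenting path remains; maximum matching = 5.
König certificate: {A1, A2, A3, A4, B1} is a vertex cover of size 5 (every listed pair touches it), so no matching can be larger.

5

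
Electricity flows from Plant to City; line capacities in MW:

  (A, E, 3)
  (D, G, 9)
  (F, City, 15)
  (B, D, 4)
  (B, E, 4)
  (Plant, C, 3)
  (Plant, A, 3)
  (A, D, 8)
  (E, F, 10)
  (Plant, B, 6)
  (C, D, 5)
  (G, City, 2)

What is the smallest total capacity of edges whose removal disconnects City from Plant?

9

Augment Plant→A→D→G→City: bottleneck 2, flow now 2.
Augment Plant→A→E→F→City: bottleneck 1, flow now 3.
Augment Plant→B→E→F→City: bottleneck 4, flow now 7.
Augment Plant→B→D→A→E→F→City: bottleneck 2, flow now 9. (uses reverse residual edge)
No augmenting path remains; maximum flow = 9.
By max-flow min-cut, the minimum cut capacity equals the max flow.
In the residual graph, reachable from Plant: {Plant, B, C, D, G}.
Min-cut edges: Plant→A (3), B→E (4), G→City (2); capacity 3 + 4 + 2 = 9.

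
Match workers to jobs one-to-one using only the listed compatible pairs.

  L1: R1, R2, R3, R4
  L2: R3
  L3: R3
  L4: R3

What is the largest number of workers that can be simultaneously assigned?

2

Unit-capacity flow: source→left, listed edges, right→sink; max matching = max flow.
Augmenting path L1→R1 (+1); matched 1.
Augmenting path L2→R3 (+1); matched 2.
No augmenting path remains; maximum matching = 2.
König certificate: {L1, R3} is a vertex cover of size 2 (every listed pair touches it), so no matching can be larger.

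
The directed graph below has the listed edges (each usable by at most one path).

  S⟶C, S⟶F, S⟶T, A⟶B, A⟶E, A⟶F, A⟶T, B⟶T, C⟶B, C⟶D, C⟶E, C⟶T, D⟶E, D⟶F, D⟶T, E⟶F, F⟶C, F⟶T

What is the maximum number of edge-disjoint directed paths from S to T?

3

Assign every edge capacity 1; by Menger, the answer equals the max flow.
Path S→T (+1); total 1.
Path S→C→T (+1); total 2.
Path S→F→T (+1); total 3.
No residual S→T path; max flow = 3.
Certifying cut of size 3: {S→C, S→F, S→T}.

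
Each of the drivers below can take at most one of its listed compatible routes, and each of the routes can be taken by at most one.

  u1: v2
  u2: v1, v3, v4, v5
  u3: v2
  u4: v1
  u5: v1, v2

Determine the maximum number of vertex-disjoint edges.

3

Unit-capacity flow: source→left, listed edges, right→sink; max matching = max flow.
Augmenting path u1→v2 (+1); matched 1.
Augmenting path u2→v1 (+1); matched 2.
Augmenting path u4→v1→u2→v3 (+1); matched 3.
No augmenting path remains; maximum matching = 3.
König certificate: {u2, v1, v2} is a vertex cover of size 3 (every listed pair touches it), so no matching can be larger.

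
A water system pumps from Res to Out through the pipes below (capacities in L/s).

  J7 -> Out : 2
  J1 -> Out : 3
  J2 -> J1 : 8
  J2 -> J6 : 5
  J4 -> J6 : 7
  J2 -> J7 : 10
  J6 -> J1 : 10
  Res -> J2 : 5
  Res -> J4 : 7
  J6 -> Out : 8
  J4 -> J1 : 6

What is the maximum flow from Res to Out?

Augment Res→J2→J1→Out: bottleneck 3, flow now 3.
Augment Res→J2→J7→Out: bottleneck 2, flow now 5.
Augment Res→J4→J6→Out: bottleneck 7, flow now 12.
No augmenting path remains; maximum flow = 12.
In the residual graph, reachable from Res: {Res}.
Min-cut edges: Res→J2 (5), Res→J4 (7); capacity 5 + 7 = 12.
This cut is saturated, so no flow can exceed 12.

12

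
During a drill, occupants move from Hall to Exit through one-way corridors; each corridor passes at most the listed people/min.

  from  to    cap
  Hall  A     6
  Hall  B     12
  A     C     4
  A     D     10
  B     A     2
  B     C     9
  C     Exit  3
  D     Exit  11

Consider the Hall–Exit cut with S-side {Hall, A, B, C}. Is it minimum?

Given cut capacity: 10 + 3 = 13.
Augment Hall→A→C→Exit: bottleneck 3, flow now 3.
Augment Hall→A→D→Exit: bottleneck 3, flow now 6.
Augment Hall→B→A→D→Exit: bottleneck 2, flow now 8.
Augment Hall→B→C→A→D→Exit: bottleneck 3, flow now 11. (uses reverse residual edge)
No augmenting path remains; maximum flow = 11.
In the residual graph, reachable from Hall: {Hall, B, C}.
Min-cut edges: Hall→A (6), B→A (2), C→Exit (3); capacity 6 + 2 + 3 = 11.
Cut capacity 13 exceeds the max flow 11, so it is not minimum.

No — its capacity is 13, but the minimum cut has capacity 11.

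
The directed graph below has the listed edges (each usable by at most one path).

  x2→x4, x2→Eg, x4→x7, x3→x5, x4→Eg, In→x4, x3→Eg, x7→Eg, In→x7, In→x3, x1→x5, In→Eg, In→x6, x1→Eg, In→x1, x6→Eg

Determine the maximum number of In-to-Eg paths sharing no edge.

Assign every edge capacity 1; by Menger, the answer equals the max flow.
Path In→Eg (+1); total 1.
Path In→x1→Eg (+1); total 2.
Path In→x3→Eg (+1); total 3.
Path In→x4→Eg (+1); total 4.
Path In→x6→Eg (+1); total 5.
Path In→x7→Eg (+1); total 6.
No residual In→Eg path; max flow = 6.
Certifying cut of size 6: {In→Eg, In→x1, In→x3, In→x4, In→x6, In→x7}.

6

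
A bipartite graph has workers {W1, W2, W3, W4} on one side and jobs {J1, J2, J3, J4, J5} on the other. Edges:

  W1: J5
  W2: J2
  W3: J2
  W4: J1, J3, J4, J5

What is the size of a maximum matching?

3

Unit-capacity flow: source→left, listed edges, right→sink; max matching = max flow.
Augmenting path W1→J5 (+1); matched 1.
Augmenting path W2→J2 (+1); matched 2.
Augmenting path W4→J1 (+1); matched 3.
No augmenting path remains; maximum matching = 3.
König certificate: {W1, W4, J2} is a vertex cover of size 3 (every listed pair touches it), so no matching can be larger.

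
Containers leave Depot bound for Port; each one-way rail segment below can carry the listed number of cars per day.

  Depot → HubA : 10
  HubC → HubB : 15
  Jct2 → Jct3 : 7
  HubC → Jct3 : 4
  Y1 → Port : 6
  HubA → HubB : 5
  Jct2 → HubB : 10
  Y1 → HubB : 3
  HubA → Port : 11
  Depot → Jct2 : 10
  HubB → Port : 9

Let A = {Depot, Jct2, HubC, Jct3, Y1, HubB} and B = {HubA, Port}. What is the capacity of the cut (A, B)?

Edges leaving {Depot, Jct2, HubC, Jct3, Y1, HubB}: Depot→HubA (10), Y1→Port (6), HubB→Port (9).
Cut capacity = 10 + 6 + 9 = 25.

25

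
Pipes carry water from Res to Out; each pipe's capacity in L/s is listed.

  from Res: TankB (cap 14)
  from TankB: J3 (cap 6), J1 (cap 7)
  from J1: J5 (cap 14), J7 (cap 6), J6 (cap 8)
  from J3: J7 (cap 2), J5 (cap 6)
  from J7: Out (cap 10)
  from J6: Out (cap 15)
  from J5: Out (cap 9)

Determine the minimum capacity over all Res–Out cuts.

Augment Res→TankB→J1→J7→Out: bottleneck 6, flow now 6.
Augment Res→TankB→J1→J6→Out: bottleneck 1, flow now 7.
Augment Res→TankB→J3→J7→Out: bottleneck 2, flow now 9.
Augment Res→TankB→J3→J5→Out: bottleneck 4, flow now 13.
No augmenting path remains; maximum flow = 13.
By max-flow min-cut, the minimum cut capacity equals the max flow.
In the residual graph, reachable from Res: {Res, TankB}.
Min-cut edges: TankB→J1 (7), TankB→J3 (6); capacity 7 + 6 = 13.

13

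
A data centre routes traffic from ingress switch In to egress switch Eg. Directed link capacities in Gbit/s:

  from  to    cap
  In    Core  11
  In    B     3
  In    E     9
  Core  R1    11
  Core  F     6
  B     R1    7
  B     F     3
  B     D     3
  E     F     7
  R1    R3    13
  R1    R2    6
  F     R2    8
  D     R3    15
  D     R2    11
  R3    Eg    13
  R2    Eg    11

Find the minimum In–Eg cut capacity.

21

Augment In→Core→R1→R3→Eg: bottleneck 11, flow now 11.
Augment In→B→R1→R3→Eg: bottleneck 2, flow now 13.
Augment In→B→R1→R2→Eg: bottleneck 1, flow now 14.
Augment In→E→F→R2→Eg: bottleneck 7, flow now 21.
No augmenting path remains; maximum flow = 21.
By max-flow min-cut, the minimum cut capacity equals the max flow.
In the residual graph, reachable from In: {In, E}.
Min-cut edges: In→Core (11), In→B (3), E→F (7); capacity 11 + 3 + 7 = 21.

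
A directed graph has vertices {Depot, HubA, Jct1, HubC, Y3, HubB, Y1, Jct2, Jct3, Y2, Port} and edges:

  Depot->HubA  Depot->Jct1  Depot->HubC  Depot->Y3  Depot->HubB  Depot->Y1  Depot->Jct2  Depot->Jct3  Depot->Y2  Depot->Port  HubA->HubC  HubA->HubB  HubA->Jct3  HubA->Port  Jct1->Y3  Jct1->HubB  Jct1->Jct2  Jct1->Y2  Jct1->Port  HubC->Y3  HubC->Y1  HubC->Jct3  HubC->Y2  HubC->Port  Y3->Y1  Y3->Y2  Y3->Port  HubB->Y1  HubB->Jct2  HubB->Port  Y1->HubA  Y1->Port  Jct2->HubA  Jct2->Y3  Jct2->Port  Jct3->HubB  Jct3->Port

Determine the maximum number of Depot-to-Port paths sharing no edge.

9

Assign every edge capacity 1; by Menger, the answer equals the max flow.
Path Depot→Port (+1); total 1.
Path Depot→HubA→Port (+1); total 2.
Path Depot→Jct1→Port (+1); total 3.
Path Depot→HubC→Port (+1); total 4.
Path Depot→Y3→Port (+1); total 5.
Path Depot→HubB→Port (+1); total 6.
Path Depot→Y1→Port (+1); total 7.
Path Depot→Jct2→Port (+1); total 8.
Path Depot→Jct3→Port (+1); total 9.
No residual Depot→Port path; max flow = 9.
Certifying cut of size 9: {Depot→HubA, Depot→HubB, Depot→HubC, Depot→Jct1, Depot→Jct2, Depot→Jct3, Depot→Port, Depot→Y1, Depot→Y3}.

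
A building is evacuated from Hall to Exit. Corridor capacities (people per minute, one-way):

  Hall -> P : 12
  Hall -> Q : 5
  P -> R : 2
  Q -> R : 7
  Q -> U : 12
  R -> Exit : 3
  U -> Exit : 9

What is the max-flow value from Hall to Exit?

7

Augment Hall→P→R→Exit: bottleneck 2, flow now 2.
Augment Hall→Q→R→Exit: bottleneck 1, flow now 3.
Augment Hall→Q→U→Exit: bottleneck 4, flow now 7.
No augmenting path remains; maximum flow = 7.
In the residual graph, reachable from Hall: {Hall, P}.
Min-cut edges: Hall→Q (5), P→R (2); capacity 5 + 2 = 7.
This cut is saturated, so no flow can exceed 7.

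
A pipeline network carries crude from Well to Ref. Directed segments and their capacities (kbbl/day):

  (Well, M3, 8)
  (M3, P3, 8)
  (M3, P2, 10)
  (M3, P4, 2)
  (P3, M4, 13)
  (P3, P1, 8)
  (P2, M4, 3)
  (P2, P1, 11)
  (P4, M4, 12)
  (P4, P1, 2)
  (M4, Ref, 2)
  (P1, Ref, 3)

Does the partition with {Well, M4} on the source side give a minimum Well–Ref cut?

Given cut capacity: 8 + 2 = 10.
Augment Well→M3→P3→M4→Ref: bottleneck 2, flow now 2.
Augment Well→M3→P3→P1→Ref: bottleneck 3, flow now 5.
No augmenting path remains; maximum flow = 5.
In the residual graph, reachable from Well: {Well, M3, P3, P2, P4, M4, P1}.
Min-cut edges: M4→Ref (2), P1→Ref (3); capacity 2 + 3 = 5.
Cut capacity 10 exceeds the max flow 5, so it is not minimum.

No — its capacity is 10, but the minimum cut has capacity 5.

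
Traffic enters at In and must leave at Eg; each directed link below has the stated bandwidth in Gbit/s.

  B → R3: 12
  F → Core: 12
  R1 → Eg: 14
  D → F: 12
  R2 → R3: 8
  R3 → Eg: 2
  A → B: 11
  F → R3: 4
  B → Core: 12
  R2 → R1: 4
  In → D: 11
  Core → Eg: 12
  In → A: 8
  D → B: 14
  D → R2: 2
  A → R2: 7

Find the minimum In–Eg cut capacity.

18

Augment In→A→B→Core→Eg: bottleneck 8, flow now 8.
Augment In→D→B→Core→Eg: bottleneck 4, flow now 12.
Augment In→D→B→R3→Eg: bottleneck 2, flow now 14.
Augment In→D→R2→R1→Eg: bottleneck 2, flow now 16.
Augment In→D→B→A→R2→R1→Eg: bottleneck 2, flow now 18. (uses reverse residual edge)
No augmenting path remains; maximum flow = 18.
By max-flow min-cut, the minimum cut capacity equals the max flow.
In the residual graph, reachable from In: {In, A, D, B, R2, F, Core, R3}.
Min-cut edges: R2→R1 (4), Core→Eg (12), R3→Eg (2); capacity 4 + 12 + 2 = 18.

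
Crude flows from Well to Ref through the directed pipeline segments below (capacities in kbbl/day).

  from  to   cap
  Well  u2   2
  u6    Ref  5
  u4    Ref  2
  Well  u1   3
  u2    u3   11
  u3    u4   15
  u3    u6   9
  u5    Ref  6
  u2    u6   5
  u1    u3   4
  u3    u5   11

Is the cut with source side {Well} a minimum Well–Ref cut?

Given cut capacity: 3 + 2 = 5.
Augment Well→u2→u6→Ref: bottleneck 2, flow now 2.
Augment Well→u1→u3→u4→Ref: bottleneck 2, flow now 4.
Augment Well→u1→u3→u5→Ref: bottleneck 1, flow now 5.
No augmenting path remains; maximum flow = 5.
Cut capacity 5 equals the max flow, so it is a minimum cut.

Yes — it is a minimum cut (capacity 5).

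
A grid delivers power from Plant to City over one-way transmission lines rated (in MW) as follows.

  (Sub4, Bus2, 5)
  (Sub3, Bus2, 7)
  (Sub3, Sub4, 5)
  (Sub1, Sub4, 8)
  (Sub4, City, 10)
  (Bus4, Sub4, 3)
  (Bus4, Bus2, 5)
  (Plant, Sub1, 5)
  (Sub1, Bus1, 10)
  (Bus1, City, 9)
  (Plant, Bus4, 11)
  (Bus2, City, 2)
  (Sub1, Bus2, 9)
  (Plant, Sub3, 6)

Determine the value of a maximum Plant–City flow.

Augment Plant→Sub1→Bus1→City: bottleneck 5, flow now 5.
Augment Plant→Sub3→Bus2→City: bottleneck 2, flow now 7.
Augment Plant→Sub3→Sub4→City: bottleneck 4, flow now 11.
Augment Plant→Bus4→Sub4→City: bottleneck 3, flow now 14.
Augment Plant→Bus4→Bus2→Sub3→Sub4→City: bottleneck 1, flow now 15. (uses reverse residual edge)
No augmenting path remains; maximum flow = 15.
In the residual graph, reachable from Plant: {Plant, Sub3, Bus4, Bus2}.
Min-cut edges: Plant→Sub1 (5), Sub3→Sub4 (5), Bus4→Sub4 (3), Bus2→City (2); capacity 5 + 5 + 3 + 2 = 15.
This cut is saturated, so no flow can exceed 15.

15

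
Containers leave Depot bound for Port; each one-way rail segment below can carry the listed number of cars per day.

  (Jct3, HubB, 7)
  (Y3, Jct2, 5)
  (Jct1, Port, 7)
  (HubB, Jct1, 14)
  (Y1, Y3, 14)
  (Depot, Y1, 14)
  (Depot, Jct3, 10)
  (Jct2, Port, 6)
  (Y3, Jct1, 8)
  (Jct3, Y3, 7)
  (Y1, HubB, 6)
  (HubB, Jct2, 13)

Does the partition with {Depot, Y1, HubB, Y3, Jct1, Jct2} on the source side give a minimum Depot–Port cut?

No — its capacity is 23, but the minimum cut has capacity 13.

Given cut capacity: 10 + 7 + 6 = 23.
Augment Depot→Jct3→HubB→Jct1→Port: bottleneck 7, flow now 7.
Augment Depot→Jct3→Y3→Jct2→Port: bottleneck 3, flow now 10.
Augment Depot→Y1→HubB→Jct2→Port: bottleneck 3, flow now 13.
No augmenting path remains; maximum flow = 13.
In the residual graph, reachable from Depot: {Depot, Jct3, Y1, HubB, Y3, Jct1, Jct2}.
Min-cut edges: Jct1→Port (7), Jct2→Port (6); capacity 7 + 6 = 13.
Cut capacity 23 exceeds the max flow 13, so it is not minimum.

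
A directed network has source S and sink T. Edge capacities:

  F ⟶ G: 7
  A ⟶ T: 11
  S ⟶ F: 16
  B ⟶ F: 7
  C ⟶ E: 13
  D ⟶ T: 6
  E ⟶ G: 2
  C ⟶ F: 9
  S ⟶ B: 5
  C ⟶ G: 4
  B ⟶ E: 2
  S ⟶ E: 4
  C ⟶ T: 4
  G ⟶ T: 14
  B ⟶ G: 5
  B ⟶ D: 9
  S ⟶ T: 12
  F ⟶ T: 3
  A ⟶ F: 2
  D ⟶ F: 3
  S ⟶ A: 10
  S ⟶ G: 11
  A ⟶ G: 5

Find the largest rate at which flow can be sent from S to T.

44

Augment S→T: bottleneck 12, flow now 12.
Augment S→A→T: bottleneck 10, flow now 22.
Augment S→F→T: bottleneck 3, flow now 25.
Augment S→G→T: bottleneck 11, flow now 36.
Augment S→B→D→T: bottleneck 5, flow now 41.
Augment S→E→G→T: bottleneck 2, flow now 43.
Augment S→F→G→T: bottleneck 1, flow now 44.
No augmenting path remains; maximum flow = 44.
In the residual graph, reachable from S: {S, E, F, G}.
Min-cut edges: S→A (10), S→B (5), S→T (12), F→T (3), G→T (14); capacity 10 + 5 + 12 + 3 + 14 = 44.
This cut is saturated, so no flow can exceed 44.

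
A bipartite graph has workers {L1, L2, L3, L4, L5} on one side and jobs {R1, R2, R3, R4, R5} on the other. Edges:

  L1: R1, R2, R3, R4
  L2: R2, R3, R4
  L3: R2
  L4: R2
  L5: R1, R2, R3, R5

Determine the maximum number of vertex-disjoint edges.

Unit-capacity flow: source→left, listed edges, right→sink; max matching = max flow.
Augmenting path L1→R1 (+1); matched 1.
Augmenting path L2→R2 (+1); matched 2.
Augmenting path L5→R3 (+1); matched 3.
Augmenting path L3→R2→L2→R4 (+1); matched 4.
No augmenting path remains; maximum matching = 4.
König certificate: {L1, L2, L5, R2} is a vertex cover of size 4 (every listed pair touches it), so no matching can be larger.

4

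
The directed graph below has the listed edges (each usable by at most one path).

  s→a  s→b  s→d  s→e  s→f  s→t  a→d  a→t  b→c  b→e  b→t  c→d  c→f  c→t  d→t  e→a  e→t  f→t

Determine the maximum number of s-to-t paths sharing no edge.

Assign every edge capacity 1; by Menger, the answer equals the max flow.
Path s→t (+1); total 1.
Path s→a→t (+1); total 2.
Path s→b→t (+1); total 3.
Path s→d→t (+1); total 4.
Path s→e→t (+1); total 5.
Path s→f→t (+1); total 6.
No residual s→t path; max flow = 6.
Certifying cut of size 6: {s→a, s→b, s→d, s→e, s→f, s→t}.

6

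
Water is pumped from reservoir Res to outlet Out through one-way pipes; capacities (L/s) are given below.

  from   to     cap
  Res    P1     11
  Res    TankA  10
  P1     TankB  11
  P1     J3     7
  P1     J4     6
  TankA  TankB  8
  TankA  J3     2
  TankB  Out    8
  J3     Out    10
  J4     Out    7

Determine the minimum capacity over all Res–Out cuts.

21

Augment Res→P1→TankB→Out: bottleneck 8, flow now 8.
Augment Res→P1→J3→Out: bottleneck 3, flow now 11.
Augment Res→TankA→J3→Out: bottleneck 2, flow now 13.
Augment Res→TankA→TankB→P1→J3→Out: bottleneck 4, flow now 17. (uses reverse residual edge)
Augment Res→TankA→TankB→P1→J4→Out: bottleneck 4, flow now 21. (uses reverse residual edge)
No augmenting path remains; maximum flow = 21.
By max-flow min-cut, the minimum cut capacity equals the max flow.
In the residual graph, reachable from Res: {Res}.
Min-cut edges: Res→P1 (11), Res→TankA (10); capacity 11 + 10 = 21.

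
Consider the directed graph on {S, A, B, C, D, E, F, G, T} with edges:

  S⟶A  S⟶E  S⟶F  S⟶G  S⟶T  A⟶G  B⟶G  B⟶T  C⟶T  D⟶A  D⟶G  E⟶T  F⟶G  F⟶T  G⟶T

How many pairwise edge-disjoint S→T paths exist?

Assign every edge capacity 1; by Menger, the answer equals the max flow.
Path S→T (+1); total 1.
Path S→E→T (+1); total 2.
Path S→F→T (+1); total 3.
Path S→G→T (+1); total 4.
No residual S→T path; max flow = 4.
Certifying cut of size 4: {G→T, S→E, S→F, S→T}.

4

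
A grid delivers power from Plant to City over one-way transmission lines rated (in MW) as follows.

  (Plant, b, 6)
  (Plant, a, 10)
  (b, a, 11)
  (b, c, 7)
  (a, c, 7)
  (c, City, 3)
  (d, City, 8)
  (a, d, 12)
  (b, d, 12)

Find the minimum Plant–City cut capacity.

Augment Plant→a→c→City: bottleneck 3, flow now 3.
Augment Plant→a→d→City: bottleneck 7, flow now 10.
Augment Plant→b→d→City: bottleneck 1, flow now 11.
No augmenting path remains; maximum flow = 11.
By max-flow min-cut, the minimum cut capacity equals the max flow.
In the residual graph, reachable from Plant: {Plant, a, b, c, d}.
Min-cut edges: c→City (3), d→City (8); capacity 3 + 8 = 11.

11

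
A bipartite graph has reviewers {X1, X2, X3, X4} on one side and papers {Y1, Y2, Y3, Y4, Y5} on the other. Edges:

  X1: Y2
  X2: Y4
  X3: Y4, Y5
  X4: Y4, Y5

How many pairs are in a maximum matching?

3

Unit-capacity flow: source→left, listed edges, right→sink; max matching = max flow.
Augmenting path X1→Y2 (+1); matched 1.
Augmenting path X2→Y4 (+1); matched 2.
Augmenting path X3→Y5 (+1); matched 3.
No augmenting path remains; maximum matching = 3.
König certificate: {X1, Y4, Y5} is a vertex cover of size 3 (every listed pair touches it), so no matching can be larger.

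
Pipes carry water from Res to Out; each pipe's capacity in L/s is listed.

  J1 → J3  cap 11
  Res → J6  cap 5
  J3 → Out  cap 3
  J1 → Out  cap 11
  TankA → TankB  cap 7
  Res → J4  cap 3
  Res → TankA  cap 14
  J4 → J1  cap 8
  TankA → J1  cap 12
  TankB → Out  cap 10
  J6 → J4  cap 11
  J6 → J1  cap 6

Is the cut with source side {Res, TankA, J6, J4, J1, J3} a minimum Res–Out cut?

Given cut capacity: 7 + 11 + 3 = 21.
Augment Res→TankA→J1→Out: bottleneck 11, flow now 11.
Augment Res→TankA→TankB→Out: bottleneck 3, flow now 14.
Augment Res→J6→J1→J3→Out: bottleneck 3, flow now 17.
Augment Res→J6→J1→TankA→TankB→Out: bottleneck 2, flow now 19. (uses reverse residual edge)
Augment Res→J4→J1→TankA→TankB→Out: bottleneck 2, flow now 21. (uses reverse residual edge)
No augmenting path remains; maximum flow = 21.
Cut capacity 21 equals the max flow, so it is a minimum cut.

Yes — it is a minimum cut (capacity 21).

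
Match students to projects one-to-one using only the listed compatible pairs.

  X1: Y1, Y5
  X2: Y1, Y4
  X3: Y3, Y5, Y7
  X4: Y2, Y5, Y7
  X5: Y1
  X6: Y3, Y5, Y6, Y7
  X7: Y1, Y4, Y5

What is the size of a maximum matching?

6

Unit-capacity flow: source→left, listed edges, right→sink; max matching = max flow.
Augmenting path X1→Y1 (+1); matched 1.
Augmenting path X2→Y4 (+1); matched 2.
Augmenting path X3→Y3 (+1); matched 3.
Augmenting path X4→Y2 (+1); matched 4.
Augmenting path X6→Y5 (+1); matched 5.
Augmenting path X7→Y5→X6→Y6 (+1); matched 6.
No augmenting path remains; maximum matching = 6.
König certificate: {X3, X4, X6, Y1, Y4, Y5} is a vertex cover of size 6 (every listed pair touches it), so no matching can be larger.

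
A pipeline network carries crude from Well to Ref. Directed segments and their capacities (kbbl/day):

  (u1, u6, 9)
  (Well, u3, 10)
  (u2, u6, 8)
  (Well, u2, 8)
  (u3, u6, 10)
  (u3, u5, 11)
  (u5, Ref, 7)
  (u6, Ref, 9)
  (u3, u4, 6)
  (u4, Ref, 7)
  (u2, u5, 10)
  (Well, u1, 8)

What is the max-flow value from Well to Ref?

22

Augment Well→u1→u6→Ref: bottleneck 8, flow now 8.
Augment Well→u2→u5→Ref: bottleneck 7, flow now 15.
Augment Well→u2→u6→Ref: bottleneck 1, flow now 16.
Augment Well→u3→u4→Ref: bottleneck 6, flow now 22.
No augmenting path remains; maximum flow = 22.
In the residual graph, reachable from Well: {Well, u1, u2, u3, u5, u6}.
Min-cut edges: u3→u4 (6), u5→Ref (7), u6→Ref (9); capacity 6 + 7 + 9 = 22.
This cut is saturated, so no flow can exceed 22.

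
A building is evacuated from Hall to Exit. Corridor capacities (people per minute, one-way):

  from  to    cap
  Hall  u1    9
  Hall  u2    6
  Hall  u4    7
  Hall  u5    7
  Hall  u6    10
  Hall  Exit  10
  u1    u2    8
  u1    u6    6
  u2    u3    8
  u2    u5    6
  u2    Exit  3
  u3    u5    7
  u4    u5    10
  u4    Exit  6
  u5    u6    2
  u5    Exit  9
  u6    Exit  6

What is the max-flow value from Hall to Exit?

34

Augment Hall→Exit: bottleneck 10, flow now 10.
Augment Hall→u2→Exit: bottleneck 3, flow now 13.
Augment Hall→u4→Exit: bottleneck 6, flow now 19.
Augment Hall→u5→Exit: bottleneck 7, flow now 26.
Augment Hall→u6→Exit: bottleneck 6, flow now 32.
Augment Hall→u2→u5→Exit: bottleneck 2, flow now 34.
No augmenting path remains; maximum flow = 34.
In the residual graph, reachable from Hall: {Hall, u1, u2, u3, u4, u5, u6}.
Min-cut edges: Hall→Exit (10), u2→Exit (3), u4→Exit (6), u5→Exit (9), u6→Exit (6); capacity 10 + 3 + 6 + 9 + 6 = 34.
This cut is saturated, so no flow can exceed 34.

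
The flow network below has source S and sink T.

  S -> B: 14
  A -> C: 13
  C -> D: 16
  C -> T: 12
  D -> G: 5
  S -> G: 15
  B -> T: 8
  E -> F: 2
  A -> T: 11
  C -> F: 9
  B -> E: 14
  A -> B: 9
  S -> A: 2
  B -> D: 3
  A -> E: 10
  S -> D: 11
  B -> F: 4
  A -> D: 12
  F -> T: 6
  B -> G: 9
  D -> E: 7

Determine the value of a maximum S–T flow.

Augment S→A→T: bottleneck 2, flow now 2.
Augment S→B→T: bottleneck 8, flow now 10.
Augment S→B→F→T: bottleneck 4, flow now 14.
Augment S→B→E→F→T: bottleneck 2, flow now 16.
No augmenting path remains; maximum flow = 16.
In the residual graph, reachable from S: {S, B, D, E, G}.
Min-cut edges: S→A (2), B→F (4), B→T (8), E→F (2); capacity 2 + 4 + 8 + 2 = 16.
This cut is saturated, so no flow can exceed 16.

16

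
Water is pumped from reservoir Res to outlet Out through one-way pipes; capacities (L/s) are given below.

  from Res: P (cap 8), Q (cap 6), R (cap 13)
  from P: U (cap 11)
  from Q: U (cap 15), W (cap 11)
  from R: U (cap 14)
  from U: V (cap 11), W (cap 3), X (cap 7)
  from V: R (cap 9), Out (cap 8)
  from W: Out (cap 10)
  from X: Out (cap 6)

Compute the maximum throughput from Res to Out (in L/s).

23

Augment Res→Q→W→Out: bottleneck 6, flow now 6.
Augment Res→P→U→V→Out: bottleneck 8, flow now 14.
Augment Res→R→U→W→Out: bottleneck 3, flow now 17.
Augment Res→R→U→X→Out: bottleneck 6, flow now 23.
No augmenting path remains; maximum flow = 23.
In the residual graph, reachable from Res: {Res, P, R, U, V, X}.
Min-cut edges: Res→Q (6), U→W (3), V→Out (8), X→Out (6); capacity 6 + 3 + 8 + 6 = 23.
This cut is saturated, so no flow can exceed 23.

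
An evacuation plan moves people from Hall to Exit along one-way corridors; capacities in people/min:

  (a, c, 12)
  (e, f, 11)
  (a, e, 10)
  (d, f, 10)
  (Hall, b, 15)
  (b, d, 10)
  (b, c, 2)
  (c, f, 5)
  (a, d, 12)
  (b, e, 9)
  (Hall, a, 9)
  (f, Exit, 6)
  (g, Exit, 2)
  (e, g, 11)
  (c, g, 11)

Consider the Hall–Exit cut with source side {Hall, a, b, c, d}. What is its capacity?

Edges leaving {Hall, a, b, c, d}: a→e (10), b→e (9), c→f (5), c→g (11), d→f (10).
Cut capacity = 10 + 9 + 5 + 11 + 10 = 45.

45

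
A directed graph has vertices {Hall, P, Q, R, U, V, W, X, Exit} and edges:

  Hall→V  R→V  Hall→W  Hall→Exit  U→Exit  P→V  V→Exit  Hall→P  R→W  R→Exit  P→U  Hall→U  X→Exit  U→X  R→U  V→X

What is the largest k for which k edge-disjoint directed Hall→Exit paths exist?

4

Assign every edge capacity 1; by Menger, the answer equals the max flow.
Path Hall→Exit (+1); total 1.
Path Hall→U→Exit (+1); total 2.
Path Hall→V→Exit (+1); total 3.
Path Hall→P→U→X→Exit (+1); total 4.
No residual Hall→Exit path; max flow = 4.
Certifying cut of size 4: {Hall→Exit, Hall→P, Hall→U, Hall→V}.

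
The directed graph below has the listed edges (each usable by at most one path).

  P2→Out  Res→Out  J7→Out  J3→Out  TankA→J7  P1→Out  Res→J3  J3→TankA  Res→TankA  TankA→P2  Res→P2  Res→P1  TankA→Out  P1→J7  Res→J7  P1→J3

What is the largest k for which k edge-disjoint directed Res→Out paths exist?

Assign every edge capacity 1; by Menger, the answer equals the max flow.
Path Res→Out (+1); total 1.
Path Res→P1→Out (+1); total 2.
Path Res→J3→Out (+1); total 3.
Path Res→TankA→Out (+1); total 4.
Path Res→P2→Out (+1); total 5.
Path Res→J7→Out (+1); total 6.
No residual Res→Out path; max flow = 6.
Certifying cut of size 6: {Res→J3, Res→J7, Res→Out, Res→P1, Res→P2, Res→TankA}.

6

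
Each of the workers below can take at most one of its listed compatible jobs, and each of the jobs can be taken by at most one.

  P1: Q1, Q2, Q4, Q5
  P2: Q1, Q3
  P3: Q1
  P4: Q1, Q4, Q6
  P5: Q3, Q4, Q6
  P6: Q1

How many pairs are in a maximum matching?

Unit-capacity flow: source→left, listed edges, right→sink; max matching = max flow.
Augmenting path P1→Q1 (+1); matched 1.
Augmenting path P2→Q3 (+1); matched 2.
Augmenting path P4→Q4 (+1); matched 3.
Augmenting path P5→Q6 (+1); matched 4.
Augmenting path P3→Q1→P1→Q2 (+1); matched 5.
No augmenting path remains; maximum matching = 5.
König certificate: {P1, P2, P4, P5, Q1} is a vertex cover of size 5 (every listed pair touches it), so no matching can be larger.

5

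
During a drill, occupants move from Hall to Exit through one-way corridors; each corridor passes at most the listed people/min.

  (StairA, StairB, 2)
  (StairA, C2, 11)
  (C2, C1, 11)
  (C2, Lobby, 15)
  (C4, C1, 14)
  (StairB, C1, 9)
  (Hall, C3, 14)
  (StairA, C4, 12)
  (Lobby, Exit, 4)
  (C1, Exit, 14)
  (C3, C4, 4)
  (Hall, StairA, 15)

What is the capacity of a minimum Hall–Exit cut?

18

Augment Hall→StairA→StairB→C1→Exit: bottleneck 2, flow now 2.
Augment Hall→StairA→C4→C1→Exit: bottleneck 12, flow now 14.
Augment Hall→StairA→C2→Lobby→Exit: bottleneck 1, flow now 15.
Augment Hall→C3→C4→StairA→C2→Lobby→Exit: bottleneck 3, flow now 18. (uses reverse residual edge)
No augmenting path remains; maximum flow = 18.
By max-flow min-cut, the minimum cut capacity equals the max flow.
In the residual graph, reachable from Hall: {Hall, StairA, C3, StairB, C4, C2, Lobby, C1}.
Min-cut edges: Lobby→Exit (4), C1→Exit (14); capacity 4 + 14 = 18.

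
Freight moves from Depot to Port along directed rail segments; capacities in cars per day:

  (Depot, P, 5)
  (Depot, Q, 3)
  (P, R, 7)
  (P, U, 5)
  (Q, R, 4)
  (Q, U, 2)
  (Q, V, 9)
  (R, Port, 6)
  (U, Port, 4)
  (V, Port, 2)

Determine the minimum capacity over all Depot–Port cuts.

8

Augment Depot→P→R→Port: bottleneck 5, flow now 5.
Augment Depot→Q→R→Port: bottleneck 1, flow now 6.
Augment Depot→Q→U→Port: bottleneck 2, flow now 8.
No augmenting path remains; maximum flow = 8.
By max-flow min-cut, the minimum cut capacity equals the max flow.
In the residual graph, reachable from Depot: {Depot}.
Min-cut edges: Depot→P (5), Depot→Q (3); capacity 5 + 3 = 8.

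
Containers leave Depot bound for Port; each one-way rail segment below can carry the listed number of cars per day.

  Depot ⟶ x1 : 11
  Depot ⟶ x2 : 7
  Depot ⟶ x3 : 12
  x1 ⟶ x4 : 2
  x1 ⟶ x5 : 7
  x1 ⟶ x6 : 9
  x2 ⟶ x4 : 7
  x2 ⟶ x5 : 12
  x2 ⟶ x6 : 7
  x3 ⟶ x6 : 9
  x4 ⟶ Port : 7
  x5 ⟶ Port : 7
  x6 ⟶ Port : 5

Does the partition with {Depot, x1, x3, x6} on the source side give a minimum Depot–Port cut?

Given cut capacity: 7 + 2 + 7 + 5 = 21.
Augment Depot→x1→x4→Port: bottleneck 2, flow now 2.
Augment Depot→x1→x5→Port: bottleneck 7, flow now 9.
Augment Depot→x1→x6→Port: bottleneck 2, flow now 11.
Augment Depot→x2→x4→Port: bottleneck 5, flow now 16.
Augment Depot→x2→x6→Port: bottleneck 2, flow now 18.
Augment Depot→x3→x6→Port: bottleneck 1, flow now 19.
No augmenting path remains; maximum flow = 19.
In the residual graph, reachable from Depot: {Depot, x1, x2, x3, x4, x5, x6}.
Min-cut edges: x4→Port (7), x5→Port (7), x6→Port (5); capacity 7 + 7 + 5 = 19.
Cut capacity 21 exceeds the max flow 19, so it is not minimum.

No — its capacity is 21, but the minimum cut has capacity 19.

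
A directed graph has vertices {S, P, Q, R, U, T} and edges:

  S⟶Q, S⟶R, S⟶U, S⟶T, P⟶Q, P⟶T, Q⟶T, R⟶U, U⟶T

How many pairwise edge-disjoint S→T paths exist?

Assign every edge capacity 1; by Menger, the answer equals the max flow.
Path S→T (+1); total 1.
Path S→Q→T (+1); total 2.
Path S→U→T (+1); total 3.
No residual S→T path; max flow = 3.
Certifying cut of size 3: {S→Q, S→T, U→T}.

3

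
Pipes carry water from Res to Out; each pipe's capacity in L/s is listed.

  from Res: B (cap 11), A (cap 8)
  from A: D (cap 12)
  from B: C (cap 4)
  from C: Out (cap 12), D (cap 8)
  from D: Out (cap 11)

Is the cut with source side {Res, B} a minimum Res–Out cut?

Given cut capacity: 8 + 4 = 12.
Augment Res→A→D→Out: bottleneck 8, flow now 8.
Augment Res→B→C→Out: bottleneck 4, flow now 12.
No augmenting path remains; maximum flow = 12.
Cut capacity 12 equals the max flow, so it is a minimum cut.

Yes — it is a minimum cut (capacity 12).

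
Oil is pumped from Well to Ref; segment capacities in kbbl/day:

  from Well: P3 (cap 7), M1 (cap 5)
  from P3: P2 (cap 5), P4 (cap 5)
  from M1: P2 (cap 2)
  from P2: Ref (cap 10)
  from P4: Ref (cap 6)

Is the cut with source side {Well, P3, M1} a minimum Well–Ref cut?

No — its capacity is 12, but the minimum cut has capacity 9.

Given cut capacity: 5 + 5 + 2 = 12.
Augment Well→P3→P2→Ref: bottleneck 5, flow now 5.
Augment Well→P3→P4→Ref: bottleneck 2, flow now 7.
Augment Well→M1→P2→Ref: bottleneck 2, flow now 9.
No augmenting path remains; maximum flow = 9.
In the residual graph, reachable from Well: {Well, M1}.
Min-cut edges: Well→P3 (7), M1→P2 (2); capacity 7 + 2 = 9.
Cut capacity 12 exceeds the max flow 9, so it is not minimum.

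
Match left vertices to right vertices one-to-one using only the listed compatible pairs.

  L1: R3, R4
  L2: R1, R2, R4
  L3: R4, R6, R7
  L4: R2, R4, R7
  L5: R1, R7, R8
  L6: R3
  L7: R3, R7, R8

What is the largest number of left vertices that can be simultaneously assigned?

7

Unit-capacity flow: source→left, listed edges, right→sink; max matching = max flow.
Augmenting path L1→R3 (+1); matched 1.
Augmenting path L2→R1 (+1); matched 2.
Augmenting path L3→R4 (+1); matched 3.
Augmenting path L4→R2 (+1); matched 4.
Augmenting path L5→R7 (+1); matched 5.
Augmenting path L7→R8 (+1); matched 6.
Augmenting path L6→R3→L1→R4→L3→R6 (+1); matched 7.
No augmenting path remains; maximum matching = 7.
König certificate: {L1, L2, L3, L4, L5, L6, L7} is a vertex cover of size 7 (every listed pair touches it), so no matching can be larger.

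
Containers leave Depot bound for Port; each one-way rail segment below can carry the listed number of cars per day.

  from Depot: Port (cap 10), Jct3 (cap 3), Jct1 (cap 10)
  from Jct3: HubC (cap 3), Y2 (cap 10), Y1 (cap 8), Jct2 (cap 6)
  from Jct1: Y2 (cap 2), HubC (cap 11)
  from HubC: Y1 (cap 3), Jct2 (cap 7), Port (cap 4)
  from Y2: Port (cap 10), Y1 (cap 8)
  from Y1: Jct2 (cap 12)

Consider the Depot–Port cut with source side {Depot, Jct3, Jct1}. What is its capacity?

50

Edges leaving {Depot, Jct3, Jct1}: Depot→Port (10), Jct3→HubC (3), Jct3→Y2 (10), Jct3→Y1 (8), Jct3→Jct2 (6), Jct1→HubC (11), Jct1→Y2 (2).
Cut capacity = 10 + 3 + 10 + 8 + 6 + 11 + 2 = 50.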